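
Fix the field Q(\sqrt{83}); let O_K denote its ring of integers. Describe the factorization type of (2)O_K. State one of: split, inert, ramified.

Since 83 ≢ 1 mod 4, the ring of integers is ℤ[√83] with discriminant 4·83 = 332.
disc(K) = 332 = 2·166, so p = 2 is ramified.

ramified — (2) = 𝔭²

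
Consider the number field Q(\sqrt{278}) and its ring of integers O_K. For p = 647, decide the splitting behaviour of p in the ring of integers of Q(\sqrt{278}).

p is inert

278 mod 4 = 2, hence disc K = 4·278 = 1112 and O_K = ℤ[√278].
647 ∤ 1112, so 647 is unramified.
Compute (278/647) via Euler: 278^((647-1)/2) mod 647 = 646, so (278/647) = -1.
(278/647) = -1, so 647 is inert.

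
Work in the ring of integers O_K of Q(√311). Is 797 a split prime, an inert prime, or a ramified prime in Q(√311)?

Since 311 ≢ 1 mod 4, the ring of integers is ℤ[√311] with discriminant 4·311 = 1244.
Since gcd(797, 1244) = 1 the prime 797 does not ramify.
Compute (311/797) via Euler: 311^((797-1)/2) mod 797 = 1, so (311/797) = 1.
Legendre symbol 1 ⇒ 797 is split.

splits completely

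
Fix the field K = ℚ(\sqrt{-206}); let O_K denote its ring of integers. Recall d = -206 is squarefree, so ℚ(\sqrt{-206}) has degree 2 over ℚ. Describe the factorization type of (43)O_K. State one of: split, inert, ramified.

Since -206 ≢ 1 mod 4, the ring of integers is ℤ[√-206] with discriminant 4·(-206) = -824.
disc(K) = -824 is not divisible by 43; 43 is unramified.
Legendre symbol by Euler's criterion: (-206/43) ≡ (-206)^21 ≡ 1 (mod 43), i.e. (-206/43) = 1.
d is a quadratic residue mod p, hence 43 splits in O_K.

43 splits in O_K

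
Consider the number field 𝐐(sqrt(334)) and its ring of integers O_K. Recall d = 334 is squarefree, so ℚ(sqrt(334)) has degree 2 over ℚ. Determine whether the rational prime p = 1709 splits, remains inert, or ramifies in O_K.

splits completely

Since 334 ≢ 1 mod 4, the ring of integers is ℤ[√334] with discriminant 4·334 = 1336.
disc(K) = 1336 is not divisible by 1709; 1709 is unramified.
(334/1709) = 334^854 mod 1709 = 1, giving Legendre symbol 1.
(334/1709) = 1, so 1709 splits.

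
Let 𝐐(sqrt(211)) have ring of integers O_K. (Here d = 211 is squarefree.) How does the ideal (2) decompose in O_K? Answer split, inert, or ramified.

2 is ramified

Since 211 ≢ 1 mod 4, the ring of integers is ℤ[√211] with discriminant 4·211 = 844.
2 divides disc(K) = 844, so 2 ramifies.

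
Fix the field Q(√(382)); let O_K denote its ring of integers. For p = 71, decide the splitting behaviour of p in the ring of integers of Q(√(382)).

split

Since 382 ≢ 1 mod 4, the ring of integers is ℤ[√382] with discriminant 4·382 = 1528.
disc(K) = 1528 is not divisible by 71; 71 is unramified.
(382/71) = 27^35 mod 71 = 1, giving Legendre symbol 1.
Legendre symbol 1 ⇒ 71 is split.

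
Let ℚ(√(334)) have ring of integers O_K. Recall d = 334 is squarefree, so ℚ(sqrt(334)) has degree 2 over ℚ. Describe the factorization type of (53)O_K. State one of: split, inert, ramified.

splits completely

Since 334 ≢ 1 mod 4, the ring of integers is ℤ[√334] with discriminant 4·334 = 1336.
disc(K) = 1336 is not divisible by 53; 53 is unramified.
Legendre symbol by Euler's criterion: (334/53) ≡ 334^26 ≡ 1 (mod 53), i.e. (334/53) = 1.
d is a quadratic residue mod p, hence 53 splits in O_K.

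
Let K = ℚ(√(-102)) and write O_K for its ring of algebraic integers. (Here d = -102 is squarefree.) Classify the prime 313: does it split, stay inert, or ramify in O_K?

remains prime (inert)

d = -102 ≡ 2 (mod 4), so O_K = ℤ[√-102] and disc(K) = 4d = -408.
disc(K) = -408 is not divisible by 313; 313 is unramified.
Legendre symbol by Euler's criterion: (-102/313) ≡ (-102)^156 ≡ 312 (mod 313), i.e. (-102/313) = -1.
d is a non-residue mod p, hence 313 remains inert in O_K.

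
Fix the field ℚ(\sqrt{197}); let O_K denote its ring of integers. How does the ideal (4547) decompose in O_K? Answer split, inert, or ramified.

splits completely

197 mod 4 = 1, hence disc K = 197 and O_K = ℤ[(1+√197)/2].
Since gcd(4547, 197) = 1 the prime 4547 does not ramify.
Compute (197/4547) via Euler: 197^((4547-1)/2) mod 4547 = 1, so (197/4547) = 1.
d is a quadratic residue mod p, hence 4547 splits in O_K.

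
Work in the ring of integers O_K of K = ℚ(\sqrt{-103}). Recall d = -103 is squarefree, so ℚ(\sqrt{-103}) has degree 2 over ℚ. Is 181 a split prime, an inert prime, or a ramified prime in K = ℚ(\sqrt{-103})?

d = -103 ≡ 1 (mod 4), so O_K = ℤ[(1+√-103)/2] and disc(K) = d = -103.
disc(K) = -103 is not divisible by 181; 181 is unramified.
(-103/181) = 78^90 mod 181 = 180, giving Legendre symbol -1.
(-103/181) = -1, so 181 is inert.

inert — (181) stays prime in O_K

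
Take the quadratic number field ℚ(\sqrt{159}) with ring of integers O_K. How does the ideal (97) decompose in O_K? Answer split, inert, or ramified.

159 mod 4 = 3, hence disc K = 4·159 = 636 and O_K = ℤ[√159].
disc(K) = 636 is not divisible by 97; 97 is unramified.
(159/97) = 62^48 mod 97 = 1, giving Legendre symbol 1.
d is a quadratic residue mod p, hence 97 splits in O_K.

p splits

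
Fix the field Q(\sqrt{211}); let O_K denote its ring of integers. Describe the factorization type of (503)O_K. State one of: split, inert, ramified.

Since 211 ≢ 1 mod 4, the ring of integers is ℤ[√211] with discriminant 4·211 = 844.
503 ∤ 844, so 503 is unramified.
(211/503) = 211^251 mod 503 = 502, giving Legendre symbol -1.
d is a non-residue mod p, hence 503 remains inert in O_K.

remains prime (inert)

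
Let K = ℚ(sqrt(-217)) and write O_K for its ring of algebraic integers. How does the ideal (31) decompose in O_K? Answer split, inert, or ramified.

p ramifies

-217 mod 4 = 3, hence disc K = 4·(-217) = -868 and O_K = ℤ[√-217].
31 divides disc(K) = -868, so 31 ramifies.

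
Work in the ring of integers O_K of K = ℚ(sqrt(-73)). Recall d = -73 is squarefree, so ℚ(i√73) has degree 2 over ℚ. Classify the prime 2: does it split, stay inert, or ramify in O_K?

d = -73 ≡ 3 (mod 4), so O_K = ℤ[√-73] and disc(K) = 4d = -292.
disc(K) = -292 = 2·(-146), so p = 2 is ramified.

ramified — (2) = 𝔭²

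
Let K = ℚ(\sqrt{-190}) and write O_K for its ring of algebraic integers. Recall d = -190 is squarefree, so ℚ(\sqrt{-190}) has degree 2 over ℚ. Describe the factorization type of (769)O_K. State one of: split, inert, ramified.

split — (769) = 𝔭₁𝔭₂ with 𝔭₁ ≠ 𝔭₂

Since -190 ≢ 1 mod 4, the ring of integers is ℤ[√-190] with discriminant 4·(-190) = -760.
Since gcd(769, -760) = 1 the prime 769 does not ramify.
Legendre symbol by Euler's criterion: (-190/769) ≡ (-190)^384 ≡ 1 (mod 769), i.e. (-190/769) = 1.
(-190/769) = 1, so 769 splits.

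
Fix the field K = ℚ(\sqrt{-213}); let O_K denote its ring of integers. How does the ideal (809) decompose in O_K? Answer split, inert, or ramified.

-213 mod 4 = 3, hence disc K = 4·(-213) = -852 and O_K = ℤ[√-213].
disc(K) = -852 is not divisible by 809; 809 is unramified.
(-213/809) = 596^404 mod 809 = 1, giving Legendre symbol 1.
Legendre symbol 1 ⇒ 809 is split.

splits completely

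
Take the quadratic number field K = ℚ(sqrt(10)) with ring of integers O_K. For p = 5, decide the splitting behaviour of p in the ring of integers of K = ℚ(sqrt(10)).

5 is ramified

10 mod 4 = 2, hence disc K = 4·10 = 40 and O_K = ℤ[√10].
disc(K) = 40 = 5·8, so p = 5 is ramified.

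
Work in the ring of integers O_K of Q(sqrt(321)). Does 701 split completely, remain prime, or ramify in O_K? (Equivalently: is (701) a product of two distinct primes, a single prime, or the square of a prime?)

d = 321 ≡ 1 (mod 4), so O_K = ℤ[(1+√321)/2] and disc(K) = d = 321.
701 ∤ 321, so 701 is unramified.
(321/701) = 321^350 mod 701 = 1, giving Legendre symbol 1.
Legendre symbol 1 ⇒ 701 is split.

split — (701) = 𝔭₁𝔭₂ with 𝔭₁ ≠ 𝔭₂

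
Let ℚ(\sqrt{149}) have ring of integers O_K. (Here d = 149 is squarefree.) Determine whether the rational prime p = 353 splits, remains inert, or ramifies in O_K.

149 mod 4 = 1, hence disc K = 149 and O_K = ℤ[(1+√149)/2].
disc(K) = 149 is not divisible by 353; 353 is unramified.
Legendre symbol by Euler's criterion: (149/353) ≡ 149^176 ≡ 352 (mod 353), i.e. (149/353) = -1.
(149/353) = -1, so 353 is inert.

353 remains inert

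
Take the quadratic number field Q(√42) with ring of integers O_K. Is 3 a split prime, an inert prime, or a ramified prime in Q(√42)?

p ramifies

42 mod 4 = 2, hence disc K = 4·42 = 168 and O_K = ℤ[√42].
3 divides disc(K) = 168, so 3 ramifies.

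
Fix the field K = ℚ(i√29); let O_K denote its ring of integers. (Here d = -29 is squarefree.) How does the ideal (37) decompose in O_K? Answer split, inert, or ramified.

Since -29 ≢ 1 mod 4, the ring of integers is ℤ[√-29] with discriminant 4·(-29) = -116.
disc(K) = -116 is not divisible by 37; 37 is unramified.
Legendre symbol by Euler's criterion: (-29/37) ≡ (-29)^18 ≡ 36 (mod 37), i.e. (-29/37) = -1.
Legendre symbol -1 ⇒ 37 is inert.

inert — (37) stays prime in O_K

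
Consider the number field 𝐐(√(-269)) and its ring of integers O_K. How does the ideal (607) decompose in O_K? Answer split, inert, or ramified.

p splits

Since -269 ≢ 1 mod 4, the ring of integers is ℤ[√-269] with discriminant 4·(-269) = -1076.
Since gcd(607, -1076) = 1 the prime 607 does not ramify.
(-269/607) = 338^303 mod 607 = 1, giving Legendre symbol 1.
d is a quadratic residue mod p, hence 607 splits in O_K.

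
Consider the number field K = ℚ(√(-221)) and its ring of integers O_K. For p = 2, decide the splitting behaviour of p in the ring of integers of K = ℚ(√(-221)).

ramified — (2) = 𝔭²

-221 mod 4 = 3, hence disc K = 4·(-221) = -884 and O_K = ℤ[√-221].
disc(K) = -884 = 2·(-442), so p = 2 is ramified.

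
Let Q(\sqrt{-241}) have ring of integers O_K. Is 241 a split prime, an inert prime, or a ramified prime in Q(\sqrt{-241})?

-241 mod 4 = 3, hence disc K = 4·(-241) = -964 and O_K = ℤ[√-241].
241 divides disc(K) = -964, so 241 ramifies.

ramified — (241) = 𝔭²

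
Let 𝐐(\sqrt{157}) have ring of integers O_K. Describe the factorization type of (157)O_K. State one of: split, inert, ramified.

Since 157 ≡ 1 mod 4, the ring of integers is ℤ[(1+√157)/2] with discriminant 157.
Ramification test: 157 | 157. The prime 157 ramifies in K.

ramified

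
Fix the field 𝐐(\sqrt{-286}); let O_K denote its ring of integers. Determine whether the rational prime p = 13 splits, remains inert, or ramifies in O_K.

-286 mod 4 = 2, hence disc K = 4·(-286) = -1144 and O_K = ℤ[√-286].
13 divides disc(K) = -1144, so 13 ramifies.

ramified — (13) = 𝔭²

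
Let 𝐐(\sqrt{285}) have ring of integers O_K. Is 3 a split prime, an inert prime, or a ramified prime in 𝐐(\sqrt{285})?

Since 285 ≡ 1 mod 4, the ring of integers is ℤ[(1+√285)/2] with discriminant 285.
3 divides disc(K) = 285, so 3 ramifies.

ramifies in O_K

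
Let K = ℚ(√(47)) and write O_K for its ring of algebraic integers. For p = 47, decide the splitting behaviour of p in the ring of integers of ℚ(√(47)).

ramified

Since 47 ≢ 1 mod 4, the ring of integers is ℤ[√47] with discriminant 4·47 = 188.
47 divides disc(K) = 188, so 47 ramifies.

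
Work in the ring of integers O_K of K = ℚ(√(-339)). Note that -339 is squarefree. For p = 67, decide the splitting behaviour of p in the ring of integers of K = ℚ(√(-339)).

-339 mod 4 = 1, hence disc K = -339 and O_K = ℤ[(1+√-339)/2].
disc(K) = -339 is not divisible by 67; 67 is unramified.
Euler's criterion: (-339)^33 mod 67 = 66. Thus (-339|67) = -1.
d is a non-residue mod p, hence 67 remains inert in O_K.

p is inert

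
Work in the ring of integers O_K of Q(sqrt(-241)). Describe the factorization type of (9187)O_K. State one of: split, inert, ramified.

p is inert

d = -241 ≡ 3 (mod 4), so O_K = ℤ[√-241] and disc(K) = 4d = -964.
disc(K) = -964 is not divisible by 9187; 9187 is unramified.
Euler's criterion: (-241)^4593 mod 9187 = 9186. Thus (-241|9187) = -1.
Legendre symbol -1 ⇒ 9187 is inert.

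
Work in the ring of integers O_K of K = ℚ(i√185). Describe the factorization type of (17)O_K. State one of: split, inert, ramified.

Since -185 ≢ 1 mod 4, the ring of integers is ℤ[√-185] with discriminant 4·(-185) = -740.
Since gcd(17, -740) = 1 the prime 17 does not ramify.
Compute (-185/17) via Euler: 2^((17-1)/2) mod 17 = 1, so (-185/17) = 1.
(-185/17) = 1, so 17 splits.

split — (17) = 𝔭₁𝔭₂ with 𝔭₁ ≠ 𝔭₂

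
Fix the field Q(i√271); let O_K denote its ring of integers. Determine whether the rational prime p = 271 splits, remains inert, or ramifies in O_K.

-271 mod 4 = 1, hence disc K = -271 and O_K = ℤ[(1+√-271)/2].
271 divides disc(K) = -271, so 271 ramifies.

ramified — (271) = 𝔭²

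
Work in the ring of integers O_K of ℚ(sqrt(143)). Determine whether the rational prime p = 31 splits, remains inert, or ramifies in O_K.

split

Since 143 ≢ 1 mod 4, the ring of integers is ℤ[√143] with discriminant 4·143 = 572.
31 ∤ 572, so 31 is unramified.
Compute (143/31) via Euler: 19^((31-1)/2) mod 31 = 1, so (143/31) = 1.
d is a quadratic residue mod p, hence 31 splits in O_K.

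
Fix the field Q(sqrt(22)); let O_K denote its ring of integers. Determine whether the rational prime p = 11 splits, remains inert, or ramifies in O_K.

11 is ramified

22 mod 4 = 2, hence disc K = 4·22 = 88 and O_K = ℤ[√22].
disc(K) = 88 = 11·8, so p = 11 is ramified.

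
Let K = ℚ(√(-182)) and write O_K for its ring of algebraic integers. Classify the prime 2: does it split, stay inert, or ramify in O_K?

ramified — (2) = 𝔭²

Since -182 ≢ 1 mod 4, the ring of integers is ℤ[√-182] with discriminant 4·(-182) = -728.
disc(K) = -728 = 2·(-364), so p = 2 is ramified.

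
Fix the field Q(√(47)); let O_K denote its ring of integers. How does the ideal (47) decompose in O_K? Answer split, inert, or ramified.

ramified — (47) = 𝔭²

d = 47 ≡ 3 (mod 4), so O_K = ℤ[√47] and disc(K) = 4d = 188.
Ramification test: 47 | 188. The prime 47 ramifies in K.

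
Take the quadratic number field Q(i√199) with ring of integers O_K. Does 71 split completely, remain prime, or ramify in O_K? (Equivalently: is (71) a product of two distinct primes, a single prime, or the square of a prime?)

p is inert

Since -199 ≡ 1 mod 4, the ring of integers is ℤ[(1+√-199)/2] with discriminant -199.
Since gcd(71, -199) = 1 the prime 71 does not ramify.
Legendre symbol by Euler's criterion: (-199/71) ≡ (-199)^35 ≡ 70 (mod 71), i.e. (-199/71) = -1.
(-199/71) = -1, so 71 is inert.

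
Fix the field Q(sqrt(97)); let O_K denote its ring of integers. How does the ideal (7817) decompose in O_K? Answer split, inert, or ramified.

d = 97 ≡ 1 (mod 4), so O_K = ℤ[(1+√97)/2] and disc(K) = d = 97.
Since gcd(7817, 97) = 1 the prime 7817 does not ramify.
Compute (97/7817) via Euler: 97^((7817-1)/2) mod 7817 = 7816, so (97/7817) = -1.
(97/7817) = -1, so 7817 is inert.

remains prime (inert)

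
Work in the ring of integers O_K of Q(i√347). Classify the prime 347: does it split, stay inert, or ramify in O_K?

-347 mod 4 = 1, hence disc K = -347 and O_K = ℤ[(1+√-347)/2].
disc(K) = -347 = 347·(-1), so p = 347 is ramified.

ramified — (347) = 𝔭²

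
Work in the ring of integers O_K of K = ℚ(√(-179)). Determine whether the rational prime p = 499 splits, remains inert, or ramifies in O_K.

split

d = -179 ≡ 1 (mod 4), so O_K = ℤ[(1+√-179)/2] and disc(K) = d = -179.
499 ∤ -179, so 499 is unramified.
Euler's criterion: (-179)^249 mod 499 = 1. Thus (-179|499) = 1.
(-179/499) = 1, so 499 splits.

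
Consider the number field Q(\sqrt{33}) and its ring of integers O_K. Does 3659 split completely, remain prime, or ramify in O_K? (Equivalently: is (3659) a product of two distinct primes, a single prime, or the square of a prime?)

splits completely

33 mod 4 = 1, hence disc K = 33 and O_K = ℤ[(1+√33)/2].
disc(K) = 33 is not divisible by 3659; 3659 is unramified.
(33/3659) = 33^1829 mod 3659 = 1, giving Legendre symbol 1.
(33/3659) = 1, so 3659 splits.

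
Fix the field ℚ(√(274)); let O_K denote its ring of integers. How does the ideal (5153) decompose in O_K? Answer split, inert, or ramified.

274 mod 4 = 2, hence disc K = 4·274 = 1096 and O_K = ℤ[√274].
disc(K) = 1096 is not divisible by 5153; 5153 is unramified.
Compute (274/5153) via Euler: 274^((5153-1)/2) mod 5153 = 5152, so (274/5153) = -1.
Legendre symbol -1 ⇒ 5153 is inert.

inert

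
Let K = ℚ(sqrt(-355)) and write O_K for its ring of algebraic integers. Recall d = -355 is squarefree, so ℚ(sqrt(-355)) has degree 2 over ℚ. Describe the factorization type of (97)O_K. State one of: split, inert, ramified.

-355 mod 4 = 1, hence disc K = -355 and O_K = ℤ[(1+√-355)/2].
97 ∤ -355, so 97 is unramified.
Euler's criterion: (-355)^48 mod 97 = 1. Thus (-355|97) = 1.
(-355/97) = 1, so 97 splits.

p splits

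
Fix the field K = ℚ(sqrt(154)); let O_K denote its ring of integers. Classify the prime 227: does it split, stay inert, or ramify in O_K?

inert — (227) stays prime in O_K

d = 154 ≡ 2 (mod 4), so O_K = ℤ[√154] and disc(K) = 4d = 616.
disc(K) = 616 is not divisible by 227; 227 is unramified.
Euler's criterion: 154^113 mod 227 = 226. Thus (154|227) = -1.
(154/227) = -1, so 227 is inert.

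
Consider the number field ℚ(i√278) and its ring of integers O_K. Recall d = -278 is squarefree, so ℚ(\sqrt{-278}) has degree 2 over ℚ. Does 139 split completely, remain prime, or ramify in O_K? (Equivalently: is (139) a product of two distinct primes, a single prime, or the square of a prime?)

-278 mod 4 = 2, hence disc K = 4·(-278) = -1112 and O_K = ℤ[√-278].
139 divides disc(K) = -1112, so 139 ramifies.

p ramifies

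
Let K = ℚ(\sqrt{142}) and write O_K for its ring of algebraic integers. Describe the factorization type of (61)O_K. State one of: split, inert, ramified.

142 mod 4 = 2, hence disc K = 4·142 = 568 and O_K = ℤ[√142].
Since gcd(61, 568) = 1 the prime 61 does not ramify.
Compute (142/61) via Euler: 20^((61-1)/2) mod 61 = 1, so (142/61) = 1.
d is a quadratic residue mod p, hence 61 splits in O_K.

61 splits in O_K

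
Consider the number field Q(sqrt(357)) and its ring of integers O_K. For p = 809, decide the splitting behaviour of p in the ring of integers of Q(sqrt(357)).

809 splits in O_K

357 mod 4 = 1, hence disc K = 357 and O_K = ℤ[(1+√357)/2].
disc(K) = 357 is not divisible by 809; 809 is unramified.
(357/809) = 357^404 mod 809 = 1, giving Legendre symbol 1.
(357/809) = 1, so 809 splits.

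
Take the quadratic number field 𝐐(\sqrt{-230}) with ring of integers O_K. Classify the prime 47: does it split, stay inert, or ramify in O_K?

d = -230 ≡ 2 (mod 4), so O_K = ℤ[√-230] and disc(K) = 4d = -920.
disc(K) = -920 is not divisible by 47; 47 is unramified.
Legendre symbol by Euler's criterion: (-230/47) ≡ (-230)^23 ≡ 46 (mod 47), i.e. (-230/47) = -1.
d is a non-residue mod p, hence 47 remains inert in O_K.

inert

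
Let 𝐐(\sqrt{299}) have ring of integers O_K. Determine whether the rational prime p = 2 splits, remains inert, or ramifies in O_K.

p ramifies

d = 299 ≡ 3 (mod 4), so O_K = ℤ[√299] and disc(K) = 4d = 1196.
2 divides disc(K) = 1196, so 2 ramifies.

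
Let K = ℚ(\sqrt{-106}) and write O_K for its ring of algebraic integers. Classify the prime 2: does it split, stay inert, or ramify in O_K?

Since -106 ≢ 1 mod 4, the ring of integers is ℤ[√-106] with discriminant 4·(-106) = -424.
Ramification test: 2 | -424. The prime 2 ramifies in K.

2 is ramified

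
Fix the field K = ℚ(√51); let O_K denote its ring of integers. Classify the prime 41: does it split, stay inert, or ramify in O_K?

d = 51 ≡ 3 (mod 4), so O_K = ℤ[√51] and disc(K) = 4d = 204.
disc(K) = 204 is not divisible by 41; 41 is unramified.
Euler's criterion: 51^20 mod 41 = 1. Thus (51|41) = 1.
(51/41) = 1, so 41 splits.

splits completely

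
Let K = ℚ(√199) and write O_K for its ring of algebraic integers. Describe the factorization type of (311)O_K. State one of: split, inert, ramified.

Since 199 ≢ 1 mod 4, the ring of integers is ℤ[√199] with discriminant 4·199 = 796.
Since gcd(311, 796) = 1 the prime 311 does not ramify.
Legendre symbol by Euler's criterion: (199/311) ≡ 199^155 ≡ 310 (mod 311), i.e. (199/311) = -1.
(199/311) = -1, so 311 is inert.

inert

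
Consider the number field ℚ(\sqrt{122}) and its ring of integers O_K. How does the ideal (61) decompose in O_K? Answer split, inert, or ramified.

d = 122 ≡ 2 (mod 4), so O_K = ℤ[√122] and disc(K) = 4d = 488.
61 divides disc(K) = 488, so 61 ramifies.

p ramifies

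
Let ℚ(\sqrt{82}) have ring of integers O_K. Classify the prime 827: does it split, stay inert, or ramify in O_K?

82 mod 4 = 2, hence disc K = 4·82 = 328 and O_K = ℤ[√82].
Since gcd(827, 328) = 1 the prime 827 does not ramify.
(82/827) = 82^413 mod 827 = 1, giving Legendre symbol 1.
Legendre symbol 1 ⇒ 827 is split.

split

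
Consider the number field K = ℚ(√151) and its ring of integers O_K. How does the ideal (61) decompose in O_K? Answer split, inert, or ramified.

inert — (61) stays prime in O_K

d = 151 ≡ 3 (mod 4), so O_K = ℤ[√151] and disc(K) = 4d = 604.
61 ∤ 604, so 61 is unramified.
Compute (151/61) via Euler: 29^((61-1)/2) mod 61 = 60, so (151/61) = -1.
d is a non-residue mod p, hence 61 remains inert in O_K.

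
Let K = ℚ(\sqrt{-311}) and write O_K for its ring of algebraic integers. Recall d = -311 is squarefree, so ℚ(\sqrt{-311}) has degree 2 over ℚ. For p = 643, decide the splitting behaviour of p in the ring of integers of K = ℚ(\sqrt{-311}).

-311 mod 4 = 1, hence disc K = -311 and O_K = ℤ[(1+√-311)/2].
disc(K) = -311 is not divisible by 643; 643 is unramified.
Legendre symbol by Euler's criterion: (-311/643) ≡ (-311)^321 ≡ 1 (mod 643), i.e. (-311/643) = 1.
d is a quadratic residue mod p, hence 643 splits in O_K.

splits completely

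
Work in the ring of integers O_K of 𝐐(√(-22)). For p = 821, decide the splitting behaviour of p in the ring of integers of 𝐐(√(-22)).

Since -22 ≢ 1 mod 4, the ring of integers is ℤ[√-22] with discriminant 4·(-22) = -88.
disc(K) = -88 is not divisible by 821; 821 is unramified.
(-22/821) = 799^410 mod 821 = 1, giving Legendre symbol 1.
d is a quadratic residue mod p, hence 821 splits in O_K.

821 splits in O_K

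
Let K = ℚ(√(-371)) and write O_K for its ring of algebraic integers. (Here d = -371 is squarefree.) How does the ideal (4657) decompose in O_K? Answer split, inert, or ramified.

d = -371 ≡ 1 (mod 4), so O_K = ℤ[(1+√-371)/2] and disc(K) = d = -371.
Since gcd(4657, -371) = 1 the prime 4657 does not ramify.
(-371/4657) = 4286^2328 mod 4657 = 1, giving Legendre symbol 1.
(-371/4657) = 1, so 4657 splits.

p splits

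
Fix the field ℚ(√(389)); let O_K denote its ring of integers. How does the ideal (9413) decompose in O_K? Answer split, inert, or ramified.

splits completely

389 mod 4 = 1, hence disc K = 389 and O_K = ℤ[(1+√389)/2].
disc(K) = 389 is not divisible by 9413; 9413 is unramified.
(389/9413) = 389^4706 mod 9413 = 1, giving Legendre symbol 1.
Legendre symbol 1 ⇒ 9413 is split.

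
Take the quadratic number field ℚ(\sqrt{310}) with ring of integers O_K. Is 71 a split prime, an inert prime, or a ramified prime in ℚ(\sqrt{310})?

310 mod 4 = 2, hence disc K = 4·310 = 1240 and O_K = ℤ[√310].
disc(K) = 1240 is not divisible by 71; 71 is unramified.
Compute (310/71) via Euler: 26^((71-1)/2) mod 71 = 70, so (310/71) = -1.
d is a non-residue mod p, hence 71 remains inert in O_K.

inert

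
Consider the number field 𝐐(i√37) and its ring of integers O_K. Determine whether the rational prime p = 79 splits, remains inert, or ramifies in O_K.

d = -37 ≡ 3 (mod 4), so O_K = ℤ[√-37] and disc(K) = 4d = -148.
Since gcd(79, -148) = 1 the prime 79 does not ramify.
Compute (-37/79) via Euler: 42^((79-1)/2) mod 79 = 1, so (-37/79) = 1.
(-37/79) = 1, so 79 splits.

p splits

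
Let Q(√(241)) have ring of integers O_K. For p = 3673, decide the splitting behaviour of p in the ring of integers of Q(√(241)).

split

Since 241 ≡ 1 mod 4, the ring of integers is ℤ[(1+√241)/2] with discriminant 241.
Since gcd(3673, 241) = 1 the prime 3673 does not ramify.
(241/3673) = 241^1836 mod 3673 = 1, giving Legendre symbol 1.
Legendre symbol 1 ⇒ 3673 is split.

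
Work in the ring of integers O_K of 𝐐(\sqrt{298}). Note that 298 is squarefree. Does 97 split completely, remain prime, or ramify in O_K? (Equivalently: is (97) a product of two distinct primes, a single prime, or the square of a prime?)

remains prime (inert)

Since 298 ≢ 1 mod 4, the ring of integers is ℤ[√298] with discriminant 4·298 = 1192.
disc(K) = 1192 is not divisible by 97; 97 is unramified.
Compute (298/97) via Euler: 7^((97-1)/2) mod 97 = 96, so (298/97) = -1.
d is a non-residue mod p, hence 97 remains inert in O_K.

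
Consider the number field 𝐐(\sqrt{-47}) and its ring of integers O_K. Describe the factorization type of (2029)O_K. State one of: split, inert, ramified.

split — (2029) = 𝔭₁𝔭₂ with 𝔭₁ ≠ 𝔭₂

-47 mod 4 = 1, hence disc K = -47 and O_K = ℤ[(1+√-47)/2].
Since gcd(2029, -47) = 1 the prime 2029 does not ramify.
Euler's criterion: (-47)^1014 mod 2029 = 1. Thus (-47|2029) = 1.
d is a quadratic residue mod p, hence 2029 splits in O_K.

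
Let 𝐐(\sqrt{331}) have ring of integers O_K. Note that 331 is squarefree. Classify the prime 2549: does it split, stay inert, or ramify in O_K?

Since 331 ≢ 1 mod 4, the ring of integers is ℤ[√331] with discriminant 4·331 = 1324.
2549 ∤ 1324, so 2549 is unramified.
Legendre symbol by Euler's criterion: (331/2549) ≡ 331^1274 ≡ 1 (mod 2549), i.e. (331/2549) = 1.
(331/2549) = 1, so 2549 splits.

2549 splits in O_K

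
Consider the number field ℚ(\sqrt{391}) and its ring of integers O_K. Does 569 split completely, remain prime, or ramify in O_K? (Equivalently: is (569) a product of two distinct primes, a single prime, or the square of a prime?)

Since 391 ≢ 1 mod 4, the ring of integers is ℤ[√391] with discriminant 4·391 = 1564.
Since gcd(569, 1564) = 1 the prime 569 does not ramify.
Compute (391/569) via Euler: 391^((569-1)/2) mod 569 = 568, so (391/569) = -1.
Legendre symbol -1 ⇒ 569 is inert.

inert — (569) stays prime in O_K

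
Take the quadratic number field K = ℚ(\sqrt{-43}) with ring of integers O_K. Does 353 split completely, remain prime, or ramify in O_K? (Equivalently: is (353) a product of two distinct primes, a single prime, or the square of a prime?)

d = -43 ≡ 1 (mod 4), so O_K = ℤ[(1+√-43)/2] and disc(K) = d = -43.
353 ∤ -43, so 353 is unramified.
Compute (-43/353) via Euler: 310^((353-1)/2) mod 353 = 1, so (-43/353) = 1.
Legendre symbol 1 ⇒ 353 is split.

split — (353) = 𝔭₁𝔭₂ with 𝔭₁ ≠ 𝔭₂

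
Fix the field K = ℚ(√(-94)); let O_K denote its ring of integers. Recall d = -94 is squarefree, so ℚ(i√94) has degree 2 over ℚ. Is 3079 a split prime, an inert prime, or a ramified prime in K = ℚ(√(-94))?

Since -94 ≢ 1 mod 4, the ring of integers is ℤ[√-94] with discriminant 4·(-94) = -376.
Since gcd(3079, -376) = 1 the prime 3079 does not ramify.
Euler's criterion: (-94)^1539 mod 3079 = 1. Thus (-94|3079) = 1.
(-94/3079) = 1, so 3079 splits.

3079 splits in O_K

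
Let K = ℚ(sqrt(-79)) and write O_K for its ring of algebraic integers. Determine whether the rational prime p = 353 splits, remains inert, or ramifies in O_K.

inert

-79 mod 4 = 1, hence disc K = -79 and O_K = ℤ[(1+√-79)/2].
disc(K) = -79 is not divisible by 353; 353 is unramified.
(-79/353) = 274^176 mod 353 = 352, giving Legendre symbol -1.
(-79/353) = -1, so 353 is inert.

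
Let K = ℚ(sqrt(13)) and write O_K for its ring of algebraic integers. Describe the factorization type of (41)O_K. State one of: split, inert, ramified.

13 mod 4 = 1, hence disc K = 13 and O_K = ℤ[(1+√13)/2].
disc(K) = 13 is not divisible by 41; 41 is unramified.
Euler's criterion: 13^20 mod 41 = 40. Thus (13|41) = -1.
d is a non-residue mod p, hence 41 remains inert in O_K.

41 remains inert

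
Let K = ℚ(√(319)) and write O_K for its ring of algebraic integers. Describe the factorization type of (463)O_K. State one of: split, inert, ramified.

d = 319 ≡ 3 (mod 4), so O_K = ℤ[√319] and disc(K) = 4d = 1276.
463 ∤ 1276, so 463 is unramified.
Legendre symbol by Euler's criterion: (319/463) ≡ 319^231 ≡ 462 (mod 463), i.e. (319/463) = -1.
d is a non-residue mod p, hence 463 remains inert in O_K.

remains prime (inert)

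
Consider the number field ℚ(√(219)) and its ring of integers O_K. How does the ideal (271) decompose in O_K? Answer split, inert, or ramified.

p splits

Since 219 ≢ 1 mod 4, the ring of integers is ℤ[√219] with discriminant 4·219 = 876.
Since gcd(271, 876) = 1 the prime 271 does not ramify.
Euler's criterion: 219^135 mod 271 = 1. Thus (219|271) = 1.
d is a quadratic residue mod p, hence 271 splits in O_K.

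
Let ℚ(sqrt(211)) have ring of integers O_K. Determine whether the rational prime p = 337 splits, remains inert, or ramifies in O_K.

splits completely

211 mod 4 = 3, hence disc K = 4·211 = 844 and O_K = ℤ[√211].
337 ∤ 844, so 337 is unramified.
(211/337) = 211^168 mod 337 = 1, giving Legendre symbol 1.
d is a quadratic residue mod p, hence 337 splits in O_K.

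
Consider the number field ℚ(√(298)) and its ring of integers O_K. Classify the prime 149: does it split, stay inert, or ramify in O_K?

Since 298 ≢ 1 mod 4, the ring of integers is ℤ[√298] with discriminant 4·298 = 1192.
149 divides disc(K) = 1192, so 149 ramifies.

149 is ramified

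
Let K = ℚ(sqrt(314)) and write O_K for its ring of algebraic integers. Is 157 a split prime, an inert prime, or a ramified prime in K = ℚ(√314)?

ramified

314 mod 4 = 2, hence disc K = 4·314 = 1256 and O_K = ℤ[√314].
157 divides disc(K) = 1256, so 157 ramifies.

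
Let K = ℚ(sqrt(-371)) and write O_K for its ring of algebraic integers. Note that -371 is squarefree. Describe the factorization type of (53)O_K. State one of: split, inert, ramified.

p ramifies

Since -371 ≡ 1 mod 4, the ring of integers is ℤ[(1+√-371)/2] with discriminant -371.
Ramification test: 53 | -371. The prime 53 ramifies in K.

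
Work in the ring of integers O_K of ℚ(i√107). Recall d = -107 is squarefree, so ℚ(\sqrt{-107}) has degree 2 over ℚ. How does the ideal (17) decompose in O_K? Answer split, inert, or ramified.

d = -107 ≡ 1 (mod 4), so O_K = ℤ[(1+√-107)/2] and disc(K) = d = -107.
17 ∤ -107, so 17 is unramified.
Euler's criterion: (-107)^8 mod 17 = 16. Thus (-107|17) = -1.
(-107/17) = -1, so 17 is inert.

inert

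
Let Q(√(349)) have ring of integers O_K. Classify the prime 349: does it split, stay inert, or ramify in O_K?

349 mod 4 = 1, hence disc K = 349 and O_K = ℤ[(1+√349)/2].
Ramification test: 349 | 349. The prime 349 ramifies in K.

ramifies in O_K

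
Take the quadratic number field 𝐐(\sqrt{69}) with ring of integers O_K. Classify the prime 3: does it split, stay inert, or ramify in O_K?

3 is ramified

d = 69 ≡ 1 (mod 4), so O_K = ℤ[(1+√69)/2] and disc(K) = d = 69.
3 divides disc(K) = 69, so 3 ramifies.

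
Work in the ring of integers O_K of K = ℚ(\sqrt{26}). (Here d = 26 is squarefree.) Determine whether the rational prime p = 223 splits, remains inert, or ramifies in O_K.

Since 26 ≢ 1 mod 4, the ring of integers is ℤ[√26] with discriminant 4·26 = 104.
Since gcd(223, 104) = 1 the prime 223 does not ramify.
Euler's criterion: 26^111 mod 223 = 222. Thus (26|223) = -1.
Legendre symbol -1 ⇒ 223 is inert.

223 remains inert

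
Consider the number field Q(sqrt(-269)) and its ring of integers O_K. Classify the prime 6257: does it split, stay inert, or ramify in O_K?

Since -269 ≢ 1 mod 4, the ring of integers is ℤ[√-269] with discriminant 4·(-269) = -1076.
disc(K) = -1076 is not divisible by 6257; 6257 is unramified.
(-269/6257) = 5988^3128 mod 6257 = 1, giving Legendre symbol 1.
(-269/6257) = 1, so 6257 splits.

p splits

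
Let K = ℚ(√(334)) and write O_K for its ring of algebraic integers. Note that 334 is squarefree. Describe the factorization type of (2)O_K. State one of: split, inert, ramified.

2 is ramified

Since 334 ≢ 1 mod 4, the ring of integers is ℤ[√334] with discriminant 4·334 = 1336.
Ramification test: 2 | 1336. The prime 2 ramifies in K.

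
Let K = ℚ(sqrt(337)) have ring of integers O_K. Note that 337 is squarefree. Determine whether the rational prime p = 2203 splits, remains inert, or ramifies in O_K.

split

Since 337 ≡ 1 mod 4, the ring of integers is ℤ[(1+√337)/2] with discriminant 337.
Since gcd(2203, 337) = 1 the prime 2203 does not ramify.
(337/2203) = 337^1101 mod 2203 = 1, giving Legendre symbol 1.
(337/2203) = 1, so 2203 splits.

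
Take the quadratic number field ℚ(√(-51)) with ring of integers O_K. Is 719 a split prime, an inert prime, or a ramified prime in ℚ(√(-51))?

p splits

d = -51 ≡ 1 (mod 4), so O_K = ℤ[(1+√-51)/2] and disc(K) = d = -51.
disc(K) = -51 is not divisible by 719; 719 is unramified.
Compute (-51/719) via Euler: 668^((719-1)/2) mod 719 = 1, so (-51/719) = 1.
(-51/719) = 1, so 719 splits.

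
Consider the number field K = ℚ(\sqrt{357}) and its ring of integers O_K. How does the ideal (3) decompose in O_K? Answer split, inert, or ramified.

357 mod 4 = 1, hence disc K = 357 and O_K = ℤ[(1+√357)/2].
3 divides disc(K) = 357, so 3 ramifies.

p ramifies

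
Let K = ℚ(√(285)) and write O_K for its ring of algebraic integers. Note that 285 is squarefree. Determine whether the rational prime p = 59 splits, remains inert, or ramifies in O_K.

Since 285 ≡ 1 mod 4, the ring of integers is ℤ[(1+√285)/2] with discriminant 285.
disc(K) = 285 is not divisible by 59; 59 is unramified.
Euler's criterion: 285^29 mod 59 = 1. Thus (285|59) = 1.
d is a quadratic residue mod p, hence 59 splits in O_K.

split — (59) = 𝔭₁𝔭₂ with 𝔭₁ ≠ 𝔭₂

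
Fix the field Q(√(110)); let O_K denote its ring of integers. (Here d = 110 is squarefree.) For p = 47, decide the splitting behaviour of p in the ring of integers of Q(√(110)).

47 splits in O_K

110 mod 4 = 2, hence disc K = 4·110 = 440 and O_K = ℤ[√110].
Since gcd(47, 440) = 1 the prime 47 does not ramify.
Euler's criterion: 110^23 mod 47 = 1. Thus (110|47) = 1.
Legendre symbol 1 ⇒ 47 is split.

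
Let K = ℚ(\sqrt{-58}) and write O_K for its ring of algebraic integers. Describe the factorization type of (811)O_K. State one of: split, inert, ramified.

Since -58 ≢ 1 mod 4, the ring of integers is ℤ[√-58] with discriminant 4·(-58) = -232.
811 ∤ -232, so 811 is unramified.
Legendre symbol by Euler's criterion: (-58/811) ≡ (-58)^405 ≡ 1 (mod 811), i.e. (-58/811) = 1.
d is a quadratic residue mod p, hence 811 splits in O_K.

811 splits in O_K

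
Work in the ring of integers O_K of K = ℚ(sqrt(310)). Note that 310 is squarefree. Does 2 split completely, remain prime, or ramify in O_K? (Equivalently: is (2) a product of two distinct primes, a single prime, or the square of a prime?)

310 mod 4 = 2, hence disc K = 4·310 = 1240 and O_K = ℤ[√310].
disc(K) = 1240 = 2·620, so p = 2 is ramified.

ramified — (2) = 𝔭²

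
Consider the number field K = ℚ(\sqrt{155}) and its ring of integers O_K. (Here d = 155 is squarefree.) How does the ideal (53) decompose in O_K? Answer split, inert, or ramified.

155 mod 4 = 3, hence disc K = 4·155 = 620 and O_K = ℤ[√155].
disc(K) = 620 is not divisible by 53; 53 is unramified.
Compute (155/53) via Euler: 49^((53-1)/2) mod 53 = 1, so (155/53) = 1.
(155/53) = 1, so 53 splits.

splits completely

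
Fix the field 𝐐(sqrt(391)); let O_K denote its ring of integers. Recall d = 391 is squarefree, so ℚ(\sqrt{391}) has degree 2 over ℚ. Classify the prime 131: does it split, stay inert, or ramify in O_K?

391 mod 4 = 3, hence disc K = 4·391 = 1564 and O_K = ℤ[√391].
disc(K) = 1564 is not divisible by 131; 131 is unramified.
Legendre symbol by Euler's criterion: (391/131) ≡ 391^65 ≡ 1 (mod 131), i.e. (391/131) = 1.
Legendre symbol 1 ⇒ 131 is split.

splits completely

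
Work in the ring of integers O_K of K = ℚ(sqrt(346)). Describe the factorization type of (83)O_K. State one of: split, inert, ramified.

inert

346 mod 4 = 2, hence disc K = 4·346 = 1384 and O_K = ℤ[√346].
83 ∤ 1384, so 83 is unramified.
Euler's criterion: 346^41 mod 83 = 82. Thus (346|83) = -1.
Legendre symbol -1 ⇒ 83 is inert.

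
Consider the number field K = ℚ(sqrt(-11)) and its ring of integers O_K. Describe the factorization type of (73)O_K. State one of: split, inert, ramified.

p is inert

-11 mod 4 = 1, hence disc K = -11 and O_K = ℤ[(1+√-11)/2].
73 ∤ -11, so 73 is unramified.
Legendre symbol by Euler's criterion: (-11/73) ≡ (-11)^36 ≡ 72 (mod 73), i.e. (-11/73) = -1.
Legendre symbol -1 ⇒ 73 is inert.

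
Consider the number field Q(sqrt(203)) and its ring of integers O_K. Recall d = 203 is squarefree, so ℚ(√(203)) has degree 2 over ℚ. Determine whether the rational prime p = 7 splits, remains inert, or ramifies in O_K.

ramified — (7) = 𝔭²

d = 203 ≡ 3 (mod 4), so O_K = ℤ[√203] and disc(K) = 4d = 812.
7 divides disc(K) = 812, so 7 ramifies.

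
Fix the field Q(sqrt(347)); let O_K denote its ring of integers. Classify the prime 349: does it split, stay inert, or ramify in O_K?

349 remains inert

347 mod 4 = 3, hence disc K = 4·347 = 1388 and O_K = ℤ[√347].
349 ∤ 1388, so 349 is unramified.
Euler's criterion: 347^174 mod 349 = 348. Thus (347|349) = -1.
d is a non-residue mod p, hence 349 remains inert in O_K.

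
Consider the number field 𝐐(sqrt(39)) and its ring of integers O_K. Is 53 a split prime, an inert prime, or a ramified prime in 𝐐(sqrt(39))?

53 remains inert

Since 39 ≢ 1 mod 4, the ring of integers is ℤ[√39] with discriminant 4·39 = 156.
53 ∤ 156, so 53 is unramified.
Legendre symbol by Euler's criterion: (39/53) ≡ 39^26 ≡ 52 (mod 53), i.e. (39/53) = -1.
Legendre symbol -1 ⇒ 53 is inert.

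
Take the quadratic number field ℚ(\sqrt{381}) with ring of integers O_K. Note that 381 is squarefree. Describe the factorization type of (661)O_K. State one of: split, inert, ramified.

splits completely

381 mod 4 = 1, hence disc K = 381 and O_K = ℤ[(1+√381)/2].
disc(K) = 381 is not divisible by 661; 661 is unramified.
Legendre symbol by Euler's criterion: (381/661) ≡ 381^330 ≡ 1 (mod 661), i.e. (381/661) = 1.
Legendre symbol 1 ⇒ 661 is split.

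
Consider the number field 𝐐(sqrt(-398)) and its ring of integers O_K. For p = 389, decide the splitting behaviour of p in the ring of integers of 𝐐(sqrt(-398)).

d = -398 ≡ 2 (mod 4), so O_K = ℤ[√-398] and disc(K) = 4d = -1592.
disc(K) = -1592 is not divisible by 389; 389 is unramified.
Compute (-398/389) via Euler: 380^((389-1)/2) mod 389 = 1, so (-398/389) = 1.
Legendre symbol 1 ⇒ 389 is split.

splits completely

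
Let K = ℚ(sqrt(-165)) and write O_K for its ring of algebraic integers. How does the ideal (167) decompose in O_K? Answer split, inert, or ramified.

Since -165 ≢ 1 mod 4, the ring of integers is ℤ[√-165] with discriminant 4·(-165) = -660.
167 ∤ -660, so 167 is unramified.
(-165/167) = 2^83 mod 167 = 1, giving Legendre symbol 1.
Legendre symbol 1 ⇒ 167 is split.

split — (167) = 𝔭₁𝔭₂ with 𝔭₁ ≠ 𝔭₂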